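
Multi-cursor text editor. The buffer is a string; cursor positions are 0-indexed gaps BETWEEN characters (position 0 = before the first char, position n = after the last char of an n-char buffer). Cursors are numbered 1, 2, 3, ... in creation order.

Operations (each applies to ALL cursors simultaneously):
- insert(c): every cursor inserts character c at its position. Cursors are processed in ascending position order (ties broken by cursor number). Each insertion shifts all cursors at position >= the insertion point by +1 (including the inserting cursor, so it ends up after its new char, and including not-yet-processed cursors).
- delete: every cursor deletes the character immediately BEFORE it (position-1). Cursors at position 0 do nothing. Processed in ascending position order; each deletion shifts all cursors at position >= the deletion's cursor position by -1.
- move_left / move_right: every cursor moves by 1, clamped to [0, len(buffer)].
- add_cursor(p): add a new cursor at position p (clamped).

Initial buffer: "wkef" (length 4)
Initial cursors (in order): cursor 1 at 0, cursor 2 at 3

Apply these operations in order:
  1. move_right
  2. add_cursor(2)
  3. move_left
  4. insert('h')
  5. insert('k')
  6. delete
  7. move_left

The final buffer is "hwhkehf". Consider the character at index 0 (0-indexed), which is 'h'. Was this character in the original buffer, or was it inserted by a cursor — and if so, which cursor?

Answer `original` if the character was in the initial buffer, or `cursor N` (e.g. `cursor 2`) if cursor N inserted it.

Answer: cursor 1

Derivation:
After op 1 (move_right): buffer="wkef" (len 4), cursors c1@1 c2@4, authorship ....
After op 2 (add_cursor(2)): buffer="wkef" (len 4), cursors c1@1 c3@2 c2@4, authorship ....
After op 3 (move_left): buffer="wkef" (len 4), cursors c1@0 c3@1 c2@3, authorship ....
After op 4 (insert('h')): buffer="hwhkehf" (len 7), cursors c1@1 c3@3 c2@6, authorship 1.3..2.
After op 5 (insert('k')): buffer="hkwhkkehkf" (len 10), cursors c1@2 c3@5 c2@9, authorship 11.33..22.
After op 6 (delete): buffer="hwhkehf" (len 7), cursors c1@1 c3@3 c2@6, authorship 1.3..2.
After op 7 (move_left): buffer="hwhkehf" (len 7), cursors c1@0 c3@2 c2@5, authorship 1.3..2.
Authorship (.=original, N=cursor N): 1 . 3 . . 2 .
Index 0: author = 1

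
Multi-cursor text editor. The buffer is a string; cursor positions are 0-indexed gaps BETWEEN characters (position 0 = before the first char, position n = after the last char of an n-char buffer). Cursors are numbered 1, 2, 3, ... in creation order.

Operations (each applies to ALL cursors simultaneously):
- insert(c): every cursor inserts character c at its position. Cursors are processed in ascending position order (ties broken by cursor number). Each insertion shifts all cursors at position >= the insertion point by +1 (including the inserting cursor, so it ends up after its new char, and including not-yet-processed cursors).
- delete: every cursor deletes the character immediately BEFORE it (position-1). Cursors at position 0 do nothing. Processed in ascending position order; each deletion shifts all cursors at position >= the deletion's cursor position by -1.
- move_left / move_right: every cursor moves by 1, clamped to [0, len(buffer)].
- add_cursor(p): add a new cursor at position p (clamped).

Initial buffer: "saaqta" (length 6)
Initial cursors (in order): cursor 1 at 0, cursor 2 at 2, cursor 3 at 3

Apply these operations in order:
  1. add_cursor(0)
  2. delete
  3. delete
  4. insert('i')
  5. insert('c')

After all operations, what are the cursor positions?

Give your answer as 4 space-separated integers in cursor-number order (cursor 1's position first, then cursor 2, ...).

After op 1 (add_cursor(0)): buffer="saaqta" (len 6), cursors c1@0 c4@0 c2@2 c3@3, authorship ......
After op 2 (delete): buffer="sqta" (len 4), cursors c1@0 c4@0 c2@1 c3@1, authorship ....
After op 3 (delete): buffer="qta" (len 3), cursors c1@0 c2@0 c3@0 c4@0, authorship ...
After op 4 (insert('i')): buffer="iiiiqta" (len 7), cursors c1@4 c2@4 c3@4 c4@4, authorship 1234...
After op 5 (insert('c')): buffer="iiiiccccqta" (len 11), cursors c1@8 c2@8 c3@8 c4@8, authorship 12341234...

Answer: 8 8 8 8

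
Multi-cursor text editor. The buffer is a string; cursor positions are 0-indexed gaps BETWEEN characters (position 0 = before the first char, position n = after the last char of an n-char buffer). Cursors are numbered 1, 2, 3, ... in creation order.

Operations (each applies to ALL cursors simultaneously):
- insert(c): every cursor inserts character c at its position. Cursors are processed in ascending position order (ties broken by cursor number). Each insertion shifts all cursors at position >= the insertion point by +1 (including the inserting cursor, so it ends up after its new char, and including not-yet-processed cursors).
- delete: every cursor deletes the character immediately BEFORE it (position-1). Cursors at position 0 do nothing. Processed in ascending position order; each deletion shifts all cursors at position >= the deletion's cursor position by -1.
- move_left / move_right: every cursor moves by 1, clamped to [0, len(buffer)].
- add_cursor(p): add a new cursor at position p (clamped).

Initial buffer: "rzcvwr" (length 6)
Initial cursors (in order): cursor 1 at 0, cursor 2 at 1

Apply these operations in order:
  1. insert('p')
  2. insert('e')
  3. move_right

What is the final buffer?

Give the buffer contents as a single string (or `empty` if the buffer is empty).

After op 1 (insert('p')): buffer="prpzcvwr" (len 8), cursors c1@1 c2@3, authorship 1.2.....
After op 2 (insert('e')): buffer="perpezcvwr" (len 10), cursors c1@2 c2@5, authorship 11.22.....
After op 3 (move_right): buffer="perpezcvwr" (len 10), cursors c1@3 c2@6, authorship 11.22.....

Answer: perpezcvwr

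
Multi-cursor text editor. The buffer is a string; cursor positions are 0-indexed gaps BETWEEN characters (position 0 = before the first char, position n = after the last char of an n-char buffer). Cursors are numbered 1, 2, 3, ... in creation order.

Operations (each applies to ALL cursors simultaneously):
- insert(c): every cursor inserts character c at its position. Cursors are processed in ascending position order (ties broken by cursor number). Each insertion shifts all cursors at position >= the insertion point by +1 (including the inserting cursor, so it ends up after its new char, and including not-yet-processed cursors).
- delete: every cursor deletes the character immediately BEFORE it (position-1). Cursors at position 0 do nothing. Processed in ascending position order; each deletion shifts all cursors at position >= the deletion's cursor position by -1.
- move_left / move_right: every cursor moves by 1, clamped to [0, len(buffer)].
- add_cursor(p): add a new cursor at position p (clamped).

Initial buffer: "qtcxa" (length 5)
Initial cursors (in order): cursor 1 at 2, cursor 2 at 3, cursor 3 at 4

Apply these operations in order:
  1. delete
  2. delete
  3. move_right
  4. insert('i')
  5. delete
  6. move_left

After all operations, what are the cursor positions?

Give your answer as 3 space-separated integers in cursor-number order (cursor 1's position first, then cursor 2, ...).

Answer: 0 0 0

Derivation:
After op 1 (delete): buffer="qa" (len 2), cursors c1@1 c2@1 c3@1, authorship ..
After op 2 (delete): buffer="a" (len 1), cursors c1@0 c2@0 c3@0, authorship .
After op 3 (move_right): buffer="a" (len 1), cursors c1@1 c2@1 c3@1, authorship .
After op 4 (insert('i')): buffer="aiii" (len 4), cursors c1@4 c2@4 c3@4, authorship .123
After op 5 (delete): buffer="a" (len 1), cursors c1@1 c2@1 c3@1, authorship .
After op 6 (move_left): buffer="a" (len 1), cursors c1@0 c2@0 c3@0, authorship .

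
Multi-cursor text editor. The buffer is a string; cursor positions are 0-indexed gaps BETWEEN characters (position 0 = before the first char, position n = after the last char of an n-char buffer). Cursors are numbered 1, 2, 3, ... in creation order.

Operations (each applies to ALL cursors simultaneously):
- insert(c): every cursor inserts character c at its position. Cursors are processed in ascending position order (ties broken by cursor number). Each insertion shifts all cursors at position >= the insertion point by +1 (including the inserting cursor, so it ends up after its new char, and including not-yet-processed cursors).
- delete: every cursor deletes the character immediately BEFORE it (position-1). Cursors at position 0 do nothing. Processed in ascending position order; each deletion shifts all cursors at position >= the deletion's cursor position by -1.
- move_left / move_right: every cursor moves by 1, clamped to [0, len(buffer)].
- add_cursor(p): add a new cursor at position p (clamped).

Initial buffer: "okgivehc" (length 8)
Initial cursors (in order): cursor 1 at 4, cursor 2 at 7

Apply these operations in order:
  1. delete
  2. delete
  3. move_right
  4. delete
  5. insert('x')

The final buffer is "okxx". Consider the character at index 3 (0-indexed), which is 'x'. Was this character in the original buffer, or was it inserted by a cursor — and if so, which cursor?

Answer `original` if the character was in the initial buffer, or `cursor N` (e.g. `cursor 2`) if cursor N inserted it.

After op 1 (delete): buffer="okgvec" (len 6), cursors c1@3 c2@5, authorship ......
After op 2 (delete): buffer="okvc" (len 4), cursors c1@2 c2@3, authorship ....
After op 3 (move_right): buffer="okvc" (len 4), cursors c1@3 c2@4, authorship ....
After op 4 (delete): buffer="ok" (len 2), cursors c1@2 c2@2, authorship ..
After op 5 (insert('x')): buffer="okxx" (len 4), cursors c1@4 c2@4, authorship ..12
Authorship (.=original, N=cursor N): . . 1 2
Index 3: author = 2

Answer: cursor 2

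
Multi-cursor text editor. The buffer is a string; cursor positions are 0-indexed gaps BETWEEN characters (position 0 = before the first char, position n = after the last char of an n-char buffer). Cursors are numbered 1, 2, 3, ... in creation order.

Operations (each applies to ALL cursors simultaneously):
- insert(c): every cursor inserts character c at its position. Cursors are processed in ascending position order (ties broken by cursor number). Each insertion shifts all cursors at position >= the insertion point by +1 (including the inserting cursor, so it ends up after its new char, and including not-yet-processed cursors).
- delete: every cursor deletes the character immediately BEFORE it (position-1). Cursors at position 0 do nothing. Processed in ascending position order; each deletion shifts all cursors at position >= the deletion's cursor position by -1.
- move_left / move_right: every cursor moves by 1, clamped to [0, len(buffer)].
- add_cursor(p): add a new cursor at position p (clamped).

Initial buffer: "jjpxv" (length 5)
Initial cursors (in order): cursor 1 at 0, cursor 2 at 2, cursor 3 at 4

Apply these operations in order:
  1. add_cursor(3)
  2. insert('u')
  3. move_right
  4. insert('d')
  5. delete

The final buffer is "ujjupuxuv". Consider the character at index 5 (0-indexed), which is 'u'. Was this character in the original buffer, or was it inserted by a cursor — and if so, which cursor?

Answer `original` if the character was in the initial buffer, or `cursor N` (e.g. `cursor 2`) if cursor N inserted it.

Answer: cursor 4

Derivation:
After op 1 (add_cursor(3)): buffer="jjpxv" (len 5), cursors c1@0 c2@2 c4@3 c3@4, authorship .....
After op 2 (insert('u')): buffer="ujjupuxuv" (len 9), cursors c1@1 c2@4 c4@6 c3@8, authorship 1..2.4.3.
After op 3 (move_right): buffer="ujjupuxuv" (len 9), cursors c1@2 c2@5 c4@7 c3@9, authorship 1..2.4.3.
After op 4 (insert('d')): buffer="ujdjupduxduvd" (len 13), cursors c1@3 c2@7 c4@10 c3@13, authorship 1.1.2.24.43.3
After op 5 (delete): buffer="ujjupuxuv" (len 9), cursors c1@2 c2@5 c4@7 c3@9, authorship 1..2.4.3.
Authorship (.=original, N=cursor N): 1 . . 2 . 4 . 3 .
Index 5: author = 4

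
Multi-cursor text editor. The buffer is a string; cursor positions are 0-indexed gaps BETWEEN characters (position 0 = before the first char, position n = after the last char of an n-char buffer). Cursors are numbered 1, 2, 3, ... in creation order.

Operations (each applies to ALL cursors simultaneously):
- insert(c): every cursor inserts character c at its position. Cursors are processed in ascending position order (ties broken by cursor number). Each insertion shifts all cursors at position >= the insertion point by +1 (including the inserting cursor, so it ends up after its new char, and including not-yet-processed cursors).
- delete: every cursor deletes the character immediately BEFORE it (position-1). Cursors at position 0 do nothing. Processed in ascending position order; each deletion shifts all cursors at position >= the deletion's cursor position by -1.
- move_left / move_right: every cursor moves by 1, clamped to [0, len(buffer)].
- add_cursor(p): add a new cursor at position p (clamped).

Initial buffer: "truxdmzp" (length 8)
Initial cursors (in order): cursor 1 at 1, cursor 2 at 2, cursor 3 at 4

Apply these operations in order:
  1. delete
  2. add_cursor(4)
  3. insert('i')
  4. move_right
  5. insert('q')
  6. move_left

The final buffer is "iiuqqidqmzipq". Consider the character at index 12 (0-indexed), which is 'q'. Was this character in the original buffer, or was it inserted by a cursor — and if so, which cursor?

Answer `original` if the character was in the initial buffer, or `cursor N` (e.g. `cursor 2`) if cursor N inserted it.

After op 1 (delete): buffer="udmzp" (len 5), cursors c1@0 c2@0 c3@1, authorship .....
After op 2 (add_cursor(4)): buffer="udmzp" (len 5), cursors c1@0 c2@0 c3@1 c4@4, authorship .....
After op 3 (insert('i')): buffer="iiuidmzip" (len 9), cursors c1@2 c2@2 c3@4 c4@8, authorship 12.3...4.
After op 4 (move_right): buffer="iiuidmzip" (len 9), cursors c1@3 c2@3 c3@5 c4@9, authorship 12.3...4.
After op 5 (insert('q')): buffer="iiuqqidqmzipq" (len 13), cursors c1@5 c2@5 c3@8 c4@13, authorship 12.123.3..4.4
After op 6 (move_left): buffer="iiuqqidqmzipq" (len 13), cursors c1@4 c2@4 c3@7 c4@12, authorship 12.123.3..4.4
Authorship (.=original, N=cursor N): 1 2 . 1 2 3 . 3 . . 4 . 4
Index 12: author = 4

Answer: cursor 4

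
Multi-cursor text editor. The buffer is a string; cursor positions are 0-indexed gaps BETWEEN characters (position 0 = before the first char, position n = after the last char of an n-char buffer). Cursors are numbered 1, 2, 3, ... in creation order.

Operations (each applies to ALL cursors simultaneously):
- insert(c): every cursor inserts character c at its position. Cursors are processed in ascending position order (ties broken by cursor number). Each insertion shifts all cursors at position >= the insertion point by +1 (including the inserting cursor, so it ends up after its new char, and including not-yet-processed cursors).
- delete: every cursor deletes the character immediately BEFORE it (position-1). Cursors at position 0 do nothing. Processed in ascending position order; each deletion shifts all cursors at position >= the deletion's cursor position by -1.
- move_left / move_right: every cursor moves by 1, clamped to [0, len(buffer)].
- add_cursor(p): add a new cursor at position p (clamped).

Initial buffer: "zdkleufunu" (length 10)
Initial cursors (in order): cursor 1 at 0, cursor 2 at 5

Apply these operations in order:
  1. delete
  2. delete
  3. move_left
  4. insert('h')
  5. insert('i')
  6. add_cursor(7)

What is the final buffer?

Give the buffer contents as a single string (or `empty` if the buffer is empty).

Answer: hizdhikufunu

Derivation:
After op 1 (delete): buffer="zdklufunu" (len 9), cursors c1@0 c2@4, authorship .........
After op 2 (delete): buffer="zdkufunu" (len 8), cursors c1@0 c2@3, authorship ........
After op 3 (move_left): buffer="zdkufunu" (len 8), cursors c1@0 c2@2, authorship ........
After op 4 (insert('h')): buffer="hzdhkufunu" (len 10), cursors c1@1 c2@4, authorship 1..2......
After op 5 (insert('i')): buffer="hizdhikufunu" (len 12), cursors c1@2 c2@6, authorship 11..22......
After op 6 (add_cursor(7)): buffer="hizdhikufunu" (len 12), cursors c1@2 c2@6 c3@7, authorship 11..22......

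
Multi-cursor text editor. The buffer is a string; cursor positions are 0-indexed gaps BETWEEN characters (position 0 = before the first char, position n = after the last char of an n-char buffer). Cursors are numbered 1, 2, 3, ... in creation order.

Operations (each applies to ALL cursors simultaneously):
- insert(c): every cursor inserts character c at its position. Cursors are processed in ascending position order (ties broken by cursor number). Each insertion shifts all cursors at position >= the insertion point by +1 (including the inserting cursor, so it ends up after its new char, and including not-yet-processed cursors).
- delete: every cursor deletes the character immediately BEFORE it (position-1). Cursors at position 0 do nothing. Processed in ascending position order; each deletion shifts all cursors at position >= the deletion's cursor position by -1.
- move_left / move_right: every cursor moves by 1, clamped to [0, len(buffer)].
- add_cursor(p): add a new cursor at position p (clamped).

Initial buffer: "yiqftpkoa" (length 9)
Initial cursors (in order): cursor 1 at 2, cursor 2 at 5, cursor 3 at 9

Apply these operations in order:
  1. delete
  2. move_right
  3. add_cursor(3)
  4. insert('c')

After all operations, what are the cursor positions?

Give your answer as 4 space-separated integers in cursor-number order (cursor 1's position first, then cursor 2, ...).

Answer: 3 7 10 5

Derivation:
After op 1 (delete): buffer="yqfpko" (len 6), cursors c1@1 c2@3 c3@6, authorship ......
After op 2 (move_right): buffer="yqfpko" (len 6), cursors c1@2 c2@4 c3@6, authorship ......
After op 3 (add_cursor(3)): buffer="yqfpko" (len 6), cursors c1@2 c4@3 c2@4 c3@6, authorship ......
After op 4 (insert('c')): buffer="yqcfcpckoc" (len 10), cursors c1@3 c4@5 c2@7 c3@10, authorship ..1.4.2..3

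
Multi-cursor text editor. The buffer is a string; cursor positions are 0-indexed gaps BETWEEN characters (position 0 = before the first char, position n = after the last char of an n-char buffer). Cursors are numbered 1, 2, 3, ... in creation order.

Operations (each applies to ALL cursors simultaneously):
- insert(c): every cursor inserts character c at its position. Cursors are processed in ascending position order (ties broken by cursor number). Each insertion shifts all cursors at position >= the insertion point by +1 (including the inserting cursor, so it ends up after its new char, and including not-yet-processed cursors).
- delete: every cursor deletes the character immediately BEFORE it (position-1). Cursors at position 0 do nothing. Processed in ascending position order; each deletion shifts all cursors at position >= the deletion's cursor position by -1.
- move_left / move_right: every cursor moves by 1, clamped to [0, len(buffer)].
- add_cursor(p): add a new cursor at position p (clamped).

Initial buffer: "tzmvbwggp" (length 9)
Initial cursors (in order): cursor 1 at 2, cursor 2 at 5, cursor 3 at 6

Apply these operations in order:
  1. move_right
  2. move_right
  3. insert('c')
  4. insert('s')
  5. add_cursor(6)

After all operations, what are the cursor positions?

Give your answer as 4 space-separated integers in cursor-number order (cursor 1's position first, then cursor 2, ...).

After op 1 (move_right): buffer="tzmvbwggp" (len 9), cursors c1@3 c2@6 c3@7, authorship .........
After op 2 (move_right): buffer="tzmvbwggp" (len 9), cursors c1@4 c2@7 c3@8, authorship .........
After op 3 (insert('c')): buffer="tzmvcbwgcgcp" (len 12), cursors c1@5 c2@9 c3@11, authorship ....1...2.3.
After op 4 (insert('s')): buffer="tzmvcsbwgcsgcsp" (len 15), cursors c1@6 c2@11 c3@14, authorship ....11...22.33.
After op 5 (add_cursor(6)): buffer="tzmvcsbwgcsgcsp" (len 15), cursors c1@6 c4@6 c2@11 c3@14, authorship ....11...22.33.

Answer: 6 11 14 6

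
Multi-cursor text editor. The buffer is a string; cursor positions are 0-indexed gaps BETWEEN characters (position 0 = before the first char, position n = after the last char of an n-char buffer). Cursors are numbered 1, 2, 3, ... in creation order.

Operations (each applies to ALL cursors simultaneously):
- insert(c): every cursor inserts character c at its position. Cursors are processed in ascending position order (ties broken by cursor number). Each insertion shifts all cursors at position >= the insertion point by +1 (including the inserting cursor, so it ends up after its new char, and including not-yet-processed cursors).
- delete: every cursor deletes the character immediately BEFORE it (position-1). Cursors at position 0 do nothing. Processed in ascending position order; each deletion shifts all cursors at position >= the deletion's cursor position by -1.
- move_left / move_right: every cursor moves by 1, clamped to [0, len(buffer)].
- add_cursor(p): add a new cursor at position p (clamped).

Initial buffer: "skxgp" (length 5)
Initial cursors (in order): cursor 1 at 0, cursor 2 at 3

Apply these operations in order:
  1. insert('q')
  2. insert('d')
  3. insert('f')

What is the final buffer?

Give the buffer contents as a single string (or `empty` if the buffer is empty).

After op 1 (insert('q')): buffer="qskxqgp" (len 7), cursors c1@1 c2@5, authorship 1...2..
After op 2 (insert('d')): buffer="qdskxqdgp" (len 9), cursors c1@2 c2@7, authorship 11...22..
After op 3 (insert('f')): buffer="qdfskxqdfgp" (len 11), cursors c1@3 c2@9, authorship 111...222..

Answer: qdfskxqdfgp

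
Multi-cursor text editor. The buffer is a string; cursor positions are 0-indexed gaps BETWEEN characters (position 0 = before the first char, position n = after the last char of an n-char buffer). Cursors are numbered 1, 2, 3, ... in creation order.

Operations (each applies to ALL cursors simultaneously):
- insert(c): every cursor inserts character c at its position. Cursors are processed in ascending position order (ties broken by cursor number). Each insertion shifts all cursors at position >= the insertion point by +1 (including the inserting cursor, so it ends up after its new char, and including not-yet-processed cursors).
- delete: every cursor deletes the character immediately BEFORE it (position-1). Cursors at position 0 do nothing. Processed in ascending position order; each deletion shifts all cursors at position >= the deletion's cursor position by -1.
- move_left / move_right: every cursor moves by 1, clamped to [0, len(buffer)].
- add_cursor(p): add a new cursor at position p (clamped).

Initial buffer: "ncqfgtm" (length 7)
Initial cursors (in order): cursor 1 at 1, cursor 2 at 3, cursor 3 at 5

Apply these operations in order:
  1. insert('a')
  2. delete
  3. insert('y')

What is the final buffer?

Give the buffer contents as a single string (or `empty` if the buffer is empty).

Answer: nycqyfgytm

Derivation:
After op 1 (insert('a')): buffer="nacqafgatm" (len 10), cursors c1@2 c2@5 c3@8, authorship .1..2..3..
After op 2 (delete): buffer="ncqfgtm" (len 7), cursors c1@1 c2@3 c3@5, authorship .......
After op 3 (insert('y')): buffer="nycqyfgytm" (len 10), cursors c1@2 c2@5 c3@8, authorship .1..2..3..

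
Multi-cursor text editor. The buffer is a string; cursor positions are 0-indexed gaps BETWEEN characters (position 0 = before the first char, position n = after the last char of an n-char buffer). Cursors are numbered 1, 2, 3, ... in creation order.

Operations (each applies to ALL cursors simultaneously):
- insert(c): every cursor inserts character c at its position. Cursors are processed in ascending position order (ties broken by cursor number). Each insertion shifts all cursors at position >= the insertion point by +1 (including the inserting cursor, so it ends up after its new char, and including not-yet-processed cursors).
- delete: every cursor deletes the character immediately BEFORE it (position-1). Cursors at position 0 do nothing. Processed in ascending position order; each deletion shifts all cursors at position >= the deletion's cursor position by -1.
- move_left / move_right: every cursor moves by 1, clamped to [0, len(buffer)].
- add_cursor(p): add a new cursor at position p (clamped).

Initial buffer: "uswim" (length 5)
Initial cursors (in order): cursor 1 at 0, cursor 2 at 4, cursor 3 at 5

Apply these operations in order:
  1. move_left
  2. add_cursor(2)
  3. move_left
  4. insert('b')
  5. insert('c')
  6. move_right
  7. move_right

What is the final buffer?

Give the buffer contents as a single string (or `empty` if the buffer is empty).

Answer: bcubcsbcwbcim

Derivation:
After op 1 (move_left): buffer="uswim" (len 5), cursors c1@0 c2@3 c3@4, authorship .....
After op 2 (add_cursor(2)): buffer="uswim" (len 5), cursors c1@0 c4@2 c2@3 c3@4, authorship .....
After op 3 (move_left): buffer="uswim" (len 5), cursors c1@0 c4@1 c2@2 c3@3, authorship .....
After op 4 (insert('b')): buffer="bubsbwbim" (len 9), cursors c1@1 c4@3 c2@5 c3@7, authorship 1.4.2.3..
After op 5 (insert('c')): buffer="bcubcsbcwbcim" (len 13), cursors c1@2 c4@5 c2@8 c3@11, authorship 11.44.22.33..
After op 6 (move_right): buffer="bcubcsbcwbcim" (len 13), cursors c1@3 c4@6 c2@9 c3@12, authorship 11.44.22.33..
After op 7 (move_right): buffer="bcubcsbcwbcim" (len 13), cursors c1@4 c4@7 c2@10 c3@13, authorship 11.44.22.33..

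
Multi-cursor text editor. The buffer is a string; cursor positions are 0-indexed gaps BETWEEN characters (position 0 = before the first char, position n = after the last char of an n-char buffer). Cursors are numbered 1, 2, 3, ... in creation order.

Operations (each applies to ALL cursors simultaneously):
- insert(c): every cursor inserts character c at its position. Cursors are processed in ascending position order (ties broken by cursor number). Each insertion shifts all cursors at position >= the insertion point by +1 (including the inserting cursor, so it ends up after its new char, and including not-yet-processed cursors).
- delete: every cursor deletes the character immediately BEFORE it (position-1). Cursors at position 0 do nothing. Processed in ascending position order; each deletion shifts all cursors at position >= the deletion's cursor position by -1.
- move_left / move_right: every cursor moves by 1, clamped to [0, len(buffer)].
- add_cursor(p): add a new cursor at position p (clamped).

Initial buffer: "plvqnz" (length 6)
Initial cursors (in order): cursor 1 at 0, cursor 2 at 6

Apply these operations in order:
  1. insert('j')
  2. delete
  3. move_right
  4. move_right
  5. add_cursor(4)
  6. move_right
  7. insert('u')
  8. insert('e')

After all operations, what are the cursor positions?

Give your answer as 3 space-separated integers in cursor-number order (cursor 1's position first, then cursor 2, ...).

Answer: 5 12 9

Derivation:
After op 1 (insert('j')): buffer="jplvqnzj" (len 8), cursors c1@1 c2@8, authorship 1......2
After op 2 (delete): buffer="plvqnz" (len 6), cursors c1@0 c2@6, authorship ......
After op 3 (move_right): buffer="plvqnz" (len 6), cursors c1@1 c2@6, authorship ......
After op 4 (move_right): buffer="plvqnz" (len 6), cursors c1@2 c2@6, authorship ......
After op 5 (add_cursor(4)): buffer="plvqnz" (len 6), cursors c1@2 c3@4 c2@6, authorship ......
After op 6 (move_right): buffer="plvqnz" (len 6), cursors c1@3 c3@5 c2@6, authorship ......
After op 7 (insert('u')): buffer="plvuqnuzu" (len 9), cursors c1@4 c3@7 c2@9, authorship ...1..3.2
After op 8 (insert('e')): buffer="plvueqnuezue" (len 12), cursors c1@5 c3@9 c2@12, authorship ...11..33.22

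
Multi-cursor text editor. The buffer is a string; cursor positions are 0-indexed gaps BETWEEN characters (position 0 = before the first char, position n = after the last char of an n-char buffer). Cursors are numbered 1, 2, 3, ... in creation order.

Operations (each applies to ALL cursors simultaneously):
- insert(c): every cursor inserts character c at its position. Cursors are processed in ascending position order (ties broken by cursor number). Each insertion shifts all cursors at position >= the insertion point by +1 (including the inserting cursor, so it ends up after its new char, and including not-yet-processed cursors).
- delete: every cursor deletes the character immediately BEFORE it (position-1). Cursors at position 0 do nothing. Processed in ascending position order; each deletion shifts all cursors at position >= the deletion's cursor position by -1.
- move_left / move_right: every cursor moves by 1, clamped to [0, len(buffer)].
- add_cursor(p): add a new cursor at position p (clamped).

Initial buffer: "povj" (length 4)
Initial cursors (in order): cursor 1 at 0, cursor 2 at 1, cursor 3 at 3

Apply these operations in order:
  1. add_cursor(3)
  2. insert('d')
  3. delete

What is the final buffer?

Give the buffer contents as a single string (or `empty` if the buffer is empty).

Answer: povj

Derivation:
After op 1 (add_cursor(3)): buffer="povj" (len 4), cursors c1@0 c2@1 c3@3 c4@3, authorship ....
After op 2 (insert('d')): buffer="dpdovddj" (len 8), cursors c1@1 c2@3 c3@7 c4@7, authorship 1.2..34.
After op 3 (delete): buffer="povj" (len 4), cursors c1@0 c2@1 c3@3 c4@3, authorship ....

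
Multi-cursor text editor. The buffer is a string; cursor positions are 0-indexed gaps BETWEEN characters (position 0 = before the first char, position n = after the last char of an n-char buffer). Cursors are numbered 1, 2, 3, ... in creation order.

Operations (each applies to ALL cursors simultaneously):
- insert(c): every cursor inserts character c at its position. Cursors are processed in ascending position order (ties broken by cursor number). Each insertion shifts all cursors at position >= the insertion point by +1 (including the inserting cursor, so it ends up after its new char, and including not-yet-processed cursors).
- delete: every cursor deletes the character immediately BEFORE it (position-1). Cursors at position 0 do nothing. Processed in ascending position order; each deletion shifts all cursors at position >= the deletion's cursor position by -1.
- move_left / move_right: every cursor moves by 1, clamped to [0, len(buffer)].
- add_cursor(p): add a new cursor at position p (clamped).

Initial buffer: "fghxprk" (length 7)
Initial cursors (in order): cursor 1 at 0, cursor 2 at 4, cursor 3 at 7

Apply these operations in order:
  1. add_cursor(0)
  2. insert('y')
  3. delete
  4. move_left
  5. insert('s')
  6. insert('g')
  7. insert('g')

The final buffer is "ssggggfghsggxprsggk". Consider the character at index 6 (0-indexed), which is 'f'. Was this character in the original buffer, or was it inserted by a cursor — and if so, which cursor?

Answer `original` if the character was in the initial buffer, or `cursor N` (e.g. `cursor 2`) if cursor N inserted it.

Answer: original

Derivation:
After op 1 (add_cursor(0)): buffer="fghxprk" (len 7), cursors c1@0 c4@0 c2@4 c3@7, authorship .......
After op 2 (insert('y')): buffer="yyfghxyprky" (len 11), cursors c1@2 c4@2 c2@7 c3@11, authorship 14....2...3
After op 3 (delete): buffer="fghxprk" (len 7), cursors c1@0 c4@0 c2@4 c3@7, authorship .......
After op 4 (move_left): buffer="fghxprk" (len 7), cursors c1@0 c4@0 c2@3 c3@6, authorship .......
After op 5 (insert('s')): buffer="ssfghsxprsk" (len 11), cursors c1@2 c4@2 c2@6 c3@10, authorship 14...2...3.
After op 6 (insert('g')): buffer="ssggfghsgxprsgk" (len 15), cursors c1@4 c4@4 c2@9 c3@14, authorship 1414...22...33.
After op 7 (insert('g')): buffer="ssggggfghsggxprsggk" (len 19), cursors c1@6 c4@6 c2@12 c3@18, authorship 141414...222...333.
Authorship (.=original, N=cursor N): 1 4 1 4 1 4 . . . 2 2 2 . . . 3 3 3 .
Index 6: author = original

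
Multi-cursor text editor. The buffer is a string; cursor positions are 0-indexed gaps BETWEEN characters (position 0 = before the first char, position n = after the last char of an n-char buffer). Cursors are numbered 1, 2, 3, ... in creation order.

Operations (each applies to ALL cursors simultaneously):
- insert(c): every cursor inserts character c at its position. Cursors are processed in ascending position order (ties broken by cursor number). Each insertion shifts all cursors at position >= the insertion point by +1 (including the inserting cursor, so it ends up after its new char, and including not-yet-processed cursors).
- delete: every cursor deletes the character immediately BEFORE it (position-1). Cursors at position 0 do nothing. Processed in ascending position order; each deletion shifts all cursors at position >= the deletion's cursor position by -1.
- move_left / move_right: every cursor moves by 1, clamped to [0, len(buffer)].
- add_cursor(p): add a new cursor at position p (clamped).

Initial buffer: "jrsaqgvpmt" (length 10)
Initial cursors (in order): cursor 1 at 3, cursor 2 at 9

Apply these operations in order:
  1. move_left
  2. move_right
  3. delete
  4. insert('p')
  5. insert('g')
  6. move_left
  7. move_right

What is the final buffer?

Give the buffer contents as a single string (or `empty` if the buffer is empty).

Answer: jrpgaqgvppgt

Derivation:
After op 1 (move_left): buffer="jrsaqgvpmt" (len 10), cursors c1@2 c2@8, authorship ..........
After op 2 (move_right): buffer="jrsaqgvpmt" (len 10), cursors c1@3 c2@9, authorship ..........
After op 3 (delete): buffer="jraqgvpt" (len 8), cursors c1@2 c2@7, authorship ........
After op 4 (insert('p')): buffer="jrpaqgvppt" (len 10), cursors c1@3 c2@9, authorship ..1.....2.
After op 5 (insert('g')): buffer="jrpgaqgvppgt" (len 12), cursors c1@4 c2@11, authorship ..11.....22.
After op 6 (move_left): buffer="jrpgaqgvppgt" (len 12), cursors c1@3 c2@10, authorship ..11.....22.
After op 7 (move_right): buffer="jrpgaqgvppgt" (len 12), cursors c1@4 c2@11, authorship ..11.....22.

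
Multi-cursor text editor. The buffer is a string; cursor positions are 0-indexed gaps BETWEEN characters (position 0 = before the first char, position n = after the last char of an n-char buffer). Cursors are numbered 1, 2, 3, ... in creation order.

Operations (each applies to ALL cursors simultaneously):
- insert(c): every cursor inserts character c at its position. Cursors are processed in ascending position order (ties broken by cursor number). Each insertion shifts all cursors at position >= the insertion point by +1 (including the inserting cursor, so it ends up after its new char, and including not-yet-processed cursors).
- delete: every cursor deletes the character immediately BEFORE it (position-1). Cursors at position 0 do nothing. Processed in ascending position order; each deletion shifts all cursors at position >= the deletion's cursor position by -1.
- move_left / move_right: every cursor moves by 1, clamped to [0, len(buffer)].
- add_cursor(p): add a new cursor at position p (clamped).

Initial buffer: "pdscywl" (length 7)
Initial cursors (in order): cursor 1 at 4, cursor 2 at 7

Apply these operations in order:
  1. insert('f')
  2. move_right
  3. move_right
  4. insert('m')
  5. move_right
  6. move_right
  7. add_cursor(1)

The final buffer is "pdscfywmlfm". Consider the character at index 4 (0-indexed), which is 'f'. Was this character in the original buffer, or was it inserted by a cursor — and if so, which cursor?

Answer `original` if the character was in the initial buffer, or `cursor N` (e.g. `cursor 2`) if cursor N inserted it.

Answer: cursor 1

Derivation:
After op 1 (insert('f')): buffer="pdscfywlf" (len 9), cursors c1@5 c2@9, authorship ....1...2
After op 2 (move_right): buffer="pdscfywlf" (len 9), cursors c1@6 c2@9, authorship ....1...2
After op 3 (move_right): buffer="pdscfywlf" (len 9), cursors c1@7 c2@9, authorship ....1...2
After op 4 (insert('m')): buffer="pdscfywmlfm" (len 11), cursors c1@8 c2@11, authorship ....1..1.22
After op 5 (move_right): buffer="pdscfywmlfm" (len 11), cursors c1@9 c2@11, authorship ....1..1.22
After op 6 (move_right): buffer="pdscfywmlfm" (len 11), cursors c1@10 c2@11, authorship ....1..1.22
After op 7 (add_cursor(1)): buffer="pdscfywmlfm" (len 11), cursors c3@1 c1@10 c2@11, authorship ....1..1.22
Authorship (.=original, N=cursor N): . . . . 1 . . 1 . 2 2
Index 4: author = 1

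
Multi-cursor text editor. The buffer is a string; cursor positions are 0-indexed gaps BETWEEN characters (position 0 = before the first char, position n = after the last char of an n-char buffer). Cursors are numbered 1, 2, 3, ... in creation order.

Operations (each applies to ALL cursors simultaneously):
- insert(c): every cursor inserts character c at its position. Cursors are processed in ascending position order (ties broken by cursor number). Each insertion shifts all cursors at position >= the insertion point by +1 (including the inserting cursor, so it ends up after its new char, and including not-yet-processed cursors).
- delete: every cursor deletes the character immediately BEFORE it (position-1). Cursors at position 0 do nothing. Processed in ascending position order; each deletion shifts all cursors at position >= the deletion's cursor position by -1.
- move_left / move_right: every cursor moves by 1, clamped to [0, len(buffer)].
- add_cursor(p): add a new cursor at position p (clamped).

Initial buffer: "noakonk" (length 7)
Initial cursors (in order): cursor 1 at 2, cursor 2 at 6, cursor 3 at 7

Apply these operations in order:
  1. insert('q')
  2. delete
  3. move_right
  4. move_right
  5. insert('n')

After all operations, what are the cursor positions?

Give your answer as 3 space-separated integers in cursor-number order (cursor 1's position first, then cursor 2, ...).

After op 1 (insert('q')): buffer="noqakonqkq" (len 10), cursors c1@3 c2@8 c3@10, authorship ..1....2.3
After op 2 (delete): buffer="noakonk" (len 7), cursors c1@2 c2@6 c3@7, authorship .......
After op 3 (move_right): buffer="noakonk" (len 7), cursors c1@3 c2@7 c3@7, authorship .......
After op 4 (move_right): buffer="noakonk" (len 7), cursors c1@4 c2@7 c3@7, authorship .......
After op 5 (insert('n')): buffer="noaknonknn" (len 10), cursors c1@5 c2@10 c3@10, authorship ....1...23

Answer: 5 10 10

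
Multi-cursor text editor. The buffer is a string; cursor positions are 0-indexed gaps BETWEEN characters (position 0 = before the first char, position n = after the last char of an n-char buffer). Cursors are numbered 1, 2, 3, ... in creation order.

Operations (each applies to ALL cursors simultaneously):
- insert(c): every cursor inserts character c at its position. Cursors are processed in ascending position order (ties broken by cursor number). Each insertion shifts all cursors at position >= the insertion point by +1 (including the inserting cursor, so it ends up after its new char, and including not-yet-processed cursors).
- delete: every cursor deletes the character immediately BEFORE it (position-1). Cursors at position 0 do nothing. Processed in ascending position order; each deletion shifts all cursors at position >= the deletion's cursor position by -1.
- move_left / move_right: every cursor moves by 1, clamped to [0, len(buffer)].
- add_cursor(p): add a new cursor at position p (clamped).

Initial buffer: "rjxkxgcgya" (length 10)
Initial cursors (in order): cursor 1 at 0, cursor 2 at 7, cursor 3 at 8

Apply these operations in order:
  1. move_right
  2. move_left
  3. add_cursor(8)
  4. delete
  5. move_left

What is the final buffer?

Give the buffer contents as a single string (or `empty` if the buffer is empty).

After op 1 (move_right): buffer="rjxkxgcgya" (len 10), cursors c1@1 c2@8 c3@9, authorship ..........
After op 2 (move_left): buffer="rjxkxgcgya" (len 10), cursors c1@0 c2@7 c3@8, authorship ..........
After op 3 (add_cursor(8)): buffer="rjxkxgcgya" (len 10), cursors c1@0 c2@7 c3@8 c4@8, authorship ..........
After op 4 (delete): buffer="rjxkxya" (len 7), cursors c1@0 c2@5 c3@5 c4@5, authorship .......
After op 5 (move_left): buffer="rjxkxya" (len 7), cursors c1@0 c2@4 c3@4 c4@4, authorship .......

Answer: rjxkxya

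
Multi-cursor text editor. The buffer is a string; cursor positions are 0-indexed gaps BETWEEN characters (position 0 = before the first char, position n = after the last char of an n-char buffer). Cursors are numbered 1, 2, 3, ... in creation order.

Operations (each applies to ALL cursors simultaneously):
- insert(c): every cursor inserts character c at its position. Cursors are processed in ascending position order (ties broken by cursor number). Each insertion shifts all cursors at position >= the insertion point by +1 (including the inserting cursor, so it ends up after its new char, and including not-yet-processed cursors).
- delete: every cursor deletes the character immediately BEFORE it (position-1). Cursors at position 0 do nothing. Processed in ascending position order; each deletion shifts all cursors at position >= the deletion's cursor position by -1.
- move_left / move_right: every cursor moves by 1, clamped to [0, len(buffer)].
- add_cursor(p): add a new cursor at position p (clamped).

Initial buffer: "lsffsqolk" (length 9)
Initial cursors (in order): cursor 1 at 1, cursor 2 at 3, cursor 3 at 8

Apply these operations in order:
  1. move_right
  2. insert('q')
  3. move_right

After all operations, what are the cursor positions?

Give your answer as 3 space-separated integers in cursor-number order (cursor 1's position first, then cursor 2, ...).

Answer: 4 7 12

Derivation:
After op 1 (move_right): buffer="lsffsqolk" (len 9), cursors c1@2 c2@4 c3@9, authorship .........
After op 2 (insert('q')): buffer="lsqffqsqolkq" (len 12), cursors c1@3 c2@6 c3@12, authorship ..1..2.....3
After op 3 (move_right): buffer="lsqffqsqolkq" (len 12), cursors c1@4 c2@7 c3@12, authorship ..1..2.....3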